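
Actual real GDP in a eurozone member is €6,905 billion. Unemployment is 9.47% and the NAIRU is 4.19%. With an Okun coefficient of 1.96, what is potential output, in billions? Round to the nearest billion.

€7,702 billion

Unemployment gap = 9.47 - 4.19 = 5.28 points, so output gap = -1.96 × 5.28 = -10.3488%.
Since Y = Y* × (1 + gap/100), Y* = 6905/0.896512 ≈ 7702 billion.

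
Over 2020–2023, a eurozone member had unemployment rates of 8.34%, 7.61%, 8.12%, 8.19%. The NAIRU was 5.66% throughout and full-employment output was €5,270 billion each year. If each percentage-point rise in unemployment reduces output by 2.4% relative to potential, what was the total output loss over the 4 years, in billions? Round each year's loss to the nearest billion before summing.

€1,217 billion

Year 2020: gap = -2.4 × (8.34 - 5.66) = -6.432%, loss ≈ 5270 × 6.432/100 ≈ 339.
Year 2021: gap = -2.4 × (7.61 - 5.66) = -4.68%, loss ≈ 5270 × 4.68/100 ≈ 247.
Year 2022: gap = -2.4 × (8.12 - 5.66) = -5.904%, loss ≈ 5270 × 5.904/100 ≈ 311.
Year 2023: gap = -2.4 × (8.19 - 5.66) = -6.072%, loss ≈ 5270 × 6.072/100 ≈ 320.
Total lost output = 339 + 247 + 311 + 320 = 1217 billion.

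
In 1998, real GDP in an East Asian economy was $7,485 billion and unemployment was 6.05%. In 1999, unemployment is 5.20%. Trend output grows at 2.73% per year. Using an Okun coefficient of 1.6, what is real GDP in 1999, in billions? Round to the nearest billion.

Δu = 5.2 - 6.05 = -0.85 points.
Okun's law (growth form): g_Y = g_Y* - β × Δu = 2.73 - 1.6 × (-0.85) = 2.73 + 1.36 = 4.09%.
Real GDP in the next year = 7485 × (1 + 4.09/100) = 7485 × 1.0409 ≈ 7791 billion.

$7,791 billion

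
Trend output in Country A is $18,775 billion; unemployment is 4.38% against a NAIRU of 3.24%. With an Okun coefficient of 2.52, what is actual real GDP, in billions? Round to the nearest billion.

$18,236 billion

Unemployment gap = 4.38 - 3.24 = 1.14 points, so the output gap is -2.52 × 1.14 = -2.8728%.
Actual GDP = 18775 × (1 - 2.8728/100) = 18775 × 0.971272 ≈ 18236 billion.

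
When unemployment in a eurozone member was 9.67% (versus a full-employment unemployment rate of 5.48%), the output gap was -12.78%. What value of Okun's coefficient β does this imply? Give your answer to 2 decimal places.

β ≈ 3.05

Okun's law: output gap = -β × (u - u*).
-12.78 = -β × (9.67 - 5.48) = -β × 4.19, so β = 12.78/4.19 = 3.05.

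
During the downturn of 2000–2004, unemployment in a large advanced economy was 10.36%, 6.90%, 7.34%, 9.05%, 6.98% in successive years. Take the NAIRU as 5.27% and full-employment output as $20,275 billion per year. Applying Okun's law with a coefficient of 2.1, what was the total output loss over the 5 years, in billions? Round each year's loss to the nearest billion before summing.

$6,079 billion

Year 2000: gap = -2.1 × (10.36 - 5.27) = -10.689%, loss ≈ 20275 × 10.689/100 ≈ 2167.
Year 2001: gap = -2.1 × (6.9 - 5.27) = -3.423%, loss ≈ 20275 × 3.423/100 ≈ 694.
Year 2002: gap = -2.1 × (7.34 - 5.27) = -4.347%, loss ≈ 20275 × 4.347/100 ≈ 881.
Year 2003: gap = -2.1 × (9.05 - 5.27) = -7.938%, loss ≈ 20275 × 7.938/100 ≈ 1609.
Year 2004: gap = -2.1 × (6.98 - 5.27) = -3.591%, loss ≈ 20275 × 3.591/100 ≈ 728.
Total lost output = 2167 + 694 + 881 + 1609 + 728 = 6079 billion.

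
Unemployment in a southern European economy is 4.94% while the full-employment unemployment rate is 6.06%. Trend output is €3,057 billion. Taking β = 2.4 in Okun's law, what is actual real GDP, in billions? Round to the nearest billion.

€3,139 billion

Unemployment gap = 4.94 - 6.06 = -1.12 points, so the output gap is -2.4 × (-1.12) = 2.688%.
Actual GDP = 3057 × (1 + 2.688/100) = 3057 × 1.02688 ≈ 3139 billion.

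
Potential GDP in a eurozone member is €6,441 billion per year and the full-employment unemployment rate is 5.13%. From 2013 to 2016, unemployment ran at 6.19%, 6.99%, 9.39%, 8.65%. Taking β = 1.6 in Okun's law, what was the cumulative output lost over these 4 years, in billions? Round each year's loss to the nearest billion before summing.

Year 2013: gap = -1.6 × (6.19 - 5.13) = -1.696%, loss ≈ 6441 × 1.696/100 ≈ 109.
Year 2014: gap = -1.6 × (6.99 - 5.13) = -2.976%, loss ≈ 6441 × 2.976/100 ≈ 192.
Year 2015: gap = -1.6 × (9.39 - 5.13) = -6.816%, loss ≈ 6441 × 6.816/100 ≈ 439.
Year 2016: gap = -1.6 × (8.65 - 5.13) = -5.632%, loss ≈ 6441 × 5.632/100 ≈ 363.
Total lost output = 109 + 192 + 439 + 363 = 1103 billion.

€1,103 billion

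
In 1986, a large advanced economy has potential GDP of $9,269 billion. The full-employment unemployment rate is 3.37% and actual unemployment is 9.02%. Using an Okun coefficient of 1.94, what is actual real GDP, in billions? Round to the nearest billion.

$8,253 billion

Unemployment gap = 9.02 - 3.37 = 5.65 points, so the output gap is -1.94 × 5.65 = -10.961%.
Actual GDP = 9269 × (1 - 10.961/100) = 9269 × 0.89039 ≈ 8253 billion.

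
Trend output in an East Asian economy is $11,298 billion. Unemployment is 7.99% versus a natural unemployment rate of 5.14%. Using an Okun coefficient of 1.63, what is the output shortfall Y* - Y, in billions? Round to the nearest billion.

Output gap = -1.63 × (7.99 - 5.14) = -1.63 × 2.85 = -4.6455%.
Actual GDP ≈ 11298 × 0.953545 ≈ 10773 billion, so the shortfall is 11298 - 10773 = 525 billion.

$525 billion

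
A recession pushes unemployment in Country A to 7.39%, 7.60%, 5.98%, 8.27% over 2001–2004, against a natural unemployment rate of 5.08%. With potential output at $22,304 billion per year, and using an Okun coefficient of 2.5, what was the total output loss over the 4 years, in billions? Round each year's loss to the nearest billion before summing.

$4,974 billion

Year 2001: gap = -2.5 × (7.39 - 5.08) = -5.775%, loss ≈ 22304 × 5.775/100 ≈ 1288.
Year 2002: gap = -2.5 × (7.6 - 5.08) = -6.3%, loss ≈ 22304 × 6.3/100 ≈ 1405.
Year 2003: gap = -2.5 × (5.98 - 5.08) = -2.25%, loss ≈ 22304 × 2.25/100 ≈ 502.
Year 2004: gap = -2.5 × (8.27 - 5.08) = -7.975%, loss ≈ 22304 × 7.975/100 ≈ 1779.
Total lost output = 1288 + 1405 + 502 + 1779 = 4974 billion.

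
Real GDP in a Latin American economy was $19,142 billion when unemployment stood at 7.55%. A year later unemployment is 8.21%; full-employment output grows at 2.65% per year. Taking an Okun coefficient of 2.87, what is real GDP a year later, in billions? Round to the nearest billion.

Δu = 8.21 - 7.55 = 0.66 points.
Okun's law (growth form): g_Y = g_Y* - β × Δu = 2.65 - 2.87 × (0.66) = 2.65 - 1.8942 = 0.7558%.
Real GDP in the next year = 19142 × (1 + 0.7558/100) = 19142 × 1.007558 ≈ 19287 billion.

$19,287 billion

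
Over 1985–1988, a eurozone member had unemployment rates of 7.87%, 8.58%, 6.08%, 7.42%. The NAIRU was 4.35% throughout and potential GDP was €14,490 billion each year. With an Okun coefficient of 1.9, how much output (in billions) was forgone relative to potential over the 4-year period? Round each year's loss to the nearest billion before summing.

Year 1985: gap = -1.9 × (7.87 - 4.35) = -6.688%, loss ≈ 14490 × 6.688/100 ≈ 969.
Year 1986: gap = -1.9 × (8.58 - 4.35) = -8.037%, loss ≈ 14490 × 8.037/100 ≈ 1165.
Year 1987: gap = -1.9 × (6.08 - 4.35) = -3.287%, loss ≈ 14490 × 3.287/100 ≈ 476.
Year 1988: gap = -1.9 × (7.42 - 4.35) = -5.833%, loss ≈ 14490 × 5.833/100 ≈ 845.
Total lost output = 969 + 1165 + 476 + 845 = 3455 billion.

€3,455 billion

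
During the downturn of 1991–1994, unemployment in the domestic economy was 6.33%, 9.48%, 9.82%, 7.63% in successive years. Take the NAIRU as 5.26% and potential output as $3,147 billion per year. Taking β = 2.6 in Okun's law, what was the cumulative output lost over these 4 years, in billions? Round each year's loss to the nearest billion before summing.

Year 1991: gap = -2.6 × (6.33 - 5.26) = -2.782%, loss ≈ 3147 × 2.782/100 ≈ 88.
Year 1992: gap = -2.6 × (9.48 - 5.26) = -10.972%, loss ≈ 3147 × 10.972/100 ≈ 345.
Year 1993: gap = -2.6 × (9.82 - 5.26) = -11.856%, loss ≈ 3147 × 11.856/100 ≈ 373.
Year 1994: gap = -2.6 × (7.63 - 5.26) = -6.162%, loss ≈ 3147 × 6.162/100 ≈ 194.
Total lost output = 88 + 345 + 373 + 194 = 1000 billion.

$1,000 billion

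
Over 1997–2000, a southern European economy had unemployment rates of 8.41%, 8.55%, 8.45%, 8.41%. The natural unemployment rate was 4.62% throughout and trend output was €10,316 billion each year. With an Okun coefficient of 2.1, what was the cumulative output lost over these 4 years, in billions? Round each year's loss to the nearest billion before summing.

Year 1997: gap = -2.1 × (8.41 - 4.62) = -7.959%, loss ≈ 10316 × 7.959/100 ≈ 821.
Year 1998: gap = -2.1 × (8.55 - 4.62) = -8.253%, loss ≈ 10316 × 8.253/100 ≈ 851.
Year 1999: gap = -2.1 × (8.45 - 4.62) = -8.043%, loss ≈ 10316 × 8.043/100 ≈ 830.
Year 2000: gap = -2.1 × (8.41 - 4.62) = -7.959%, loss ≈ 10316 × 7.959/100 ≈ 821.
Total lost output = 821 + 851 + 830 + 821 = 3323 billion.

€3,323 billion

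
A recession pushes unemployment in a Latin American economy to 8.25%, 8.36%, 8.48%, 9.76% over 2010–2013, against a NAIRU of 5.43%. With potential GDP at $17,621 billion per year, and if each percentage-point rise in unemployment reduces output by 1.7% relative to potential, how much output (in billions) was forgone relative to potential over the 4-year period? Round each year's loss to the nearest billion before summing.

Year 2010: gap = -1.7 × (8.25 - 5.43) = -4.794%, loss ≈ 17621 × 4.794/100 ≈ 845.
Year 2011: gap = -1.7 × (8.36 - 5.43) = -4.981%, loss ≈ 17621 × 4.981/100 ≈ 878.
Year 2012: gap = -1.7 × (8.48 - 5.43) = -5.185%, loss ≈ 17621 × 5.185/100 ≈ 914.
Year 2013: gap = -1.7 × (9.76 - 5.43) = -7.361%, loss ≈ 17621 × 7.361/100 ≈ 1297.
Total lost output = 845 + 878 + 914 + 1297 = 3934 billion.

$3,934 billion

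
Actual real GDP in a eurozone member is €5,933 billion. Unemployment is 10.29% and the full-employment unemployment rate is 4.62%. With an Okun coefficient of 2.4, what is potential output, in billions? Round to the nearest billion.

€6,868 billion

Unemployment gap = 10.29 - 4.62 = 5.67 points, so output gap = -2.4 × 5.67 = -13.608%.
Since Y = Y* × (1 + gap/100), Y* = 5933/0.86392 ≈ 6868 billion.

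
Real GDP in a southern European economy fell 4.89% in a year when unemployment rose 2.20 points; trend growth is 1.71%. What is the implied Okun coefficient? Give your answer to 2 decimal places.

Growth form: g_Y = g_Y* - β × Δu, so β = (g_Y* - g_Y)/Δu.
β = (1.71 + 4.89)/2.20 = 6.6/2.20 = 3.00.

β ≈ 3.00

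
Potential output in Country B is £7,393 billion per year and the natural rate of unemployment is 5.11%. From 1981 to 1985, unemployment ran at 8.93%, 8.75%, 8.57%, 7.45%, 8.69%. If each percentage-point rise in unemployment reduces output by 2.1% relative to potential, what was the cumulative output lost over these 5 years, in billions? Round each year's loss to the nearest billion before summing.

Year 1981: gap = -2.1 × (8.93 - 5.11) = -8.022%, loss ≈ 7393 × 8.022/100 ≈ 593.
Year 1982: gap = -2.1 × (8.75 - 5.11) = -7.644%, loss ≈ 7393 × 7.644/100 ≈ 565.
Year 1983: gap = -2.1 × (8.57 - 5.11) = -7.266%, loss ≈ 7393 × 7.266/100 ≈ 537.
Year 1984: gap = -2.1 × (7.45 - 5.11) = -4.914%, loss ≈ 7393 × 4.914/100 ≈ 363.
Year 1985: gap = -2.1 × (8.69 - 5.11) = -7.518%, loss ≈ 7393 × 7.518/100 ≈ 556.
Total lost output = 593 + 565 + 537 + 363 + 556 = 2614 billion.

£2,614 billion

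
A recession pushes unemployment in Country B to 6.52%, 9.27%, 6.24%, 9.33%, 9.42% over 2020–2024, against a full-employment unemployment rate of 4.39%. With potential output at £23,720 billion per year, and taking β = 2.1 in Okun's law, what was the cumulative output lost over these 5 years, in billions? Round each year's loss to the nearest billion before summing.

£9,381 billion

Year 2020: gap = -2.1 × (6.52 - 4.39) = -4.473%, loss ≈ 23720 × 4.473/100 ≈ 1061.
Year 2021: gap = -2.1 × (9.27 - 4.39) = -10.248%, loss ≈ 23720 × 10.248/100 ≈ 2431.
Year 2022: gap = -2.1 × (6.24 - 4.39) = -3.885%, loss ≈ 23720 × 3.885/100 ≈ 922.
Year 2023: gap = -2.1 × (9.33 - 4.39) = -10.374%, loss ≈ 23720 × 10.374/100 ≈ 2461.
Year 2024: gap = -2.1 × (9.42 - 4.39) = -10.563%, loss ≈ 23720 × 10.563/100 ≈ 2506.
Total lost output = 1061 + 2431 + 922 + 2461 + 2506 = 9381 billion.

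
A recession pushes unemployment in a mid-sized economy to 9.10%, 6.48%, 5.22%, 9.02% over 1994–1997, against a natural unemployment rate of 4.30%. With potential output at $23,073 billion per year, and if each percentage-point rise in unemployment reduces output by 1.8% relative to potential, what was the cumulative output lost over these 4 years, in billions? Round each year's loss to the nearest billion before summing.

Year 1994: gap = -1.8 × (9.1 - 4.3) = -8.64%, loss ≈ 23073 × 8.64/100 ≈ 1994.
Year 1995: gap = -1.8 × (6.48 - 4.3) = -3.924%, loss ≈ 23073 × 3.924/100 ≈ 905.
Year 1996: gap = -1.8 × (5.22 - 4.3) = -1.656%, loss ≈ 23073 × 1.656/100 ≈ 382.
Year 1997: gap = -1.8 × (9.02 - 4.3) = -8.496%, loss ≈ 23073 × 8.496/100 ≈ 1960.
Total lost output = 1994 + 905 + 382 + 1960 = 5241 billion.

$5,241 billion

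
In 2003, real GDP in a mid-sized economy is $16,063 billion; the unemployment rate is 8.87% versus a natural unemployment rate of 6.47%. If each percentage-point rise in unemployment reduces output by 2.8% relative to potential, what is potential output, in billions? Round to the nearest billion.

Unemployment gap = 8.87 - 6.47 = 2.4 points, so output gap = -2.8 × 2.4 = -6.72%.
Since Y = Y* × (1 + gap/100), Y* = 16063/0.9328 ≈ 17220 billion.

$17,220 billion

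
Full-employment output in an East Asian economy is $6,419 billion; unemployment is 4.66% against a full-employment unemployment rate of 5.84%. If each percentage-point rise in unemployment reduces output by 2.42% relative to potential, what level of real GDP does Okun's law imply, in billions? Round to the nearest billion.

Unemployment gap = 4.66 - 5.84 = -1.18 points, so the output gap is -2.42 × (-1.18) = 2.8556%.
Actual GDP = 6419 × (1 + 2.8556/100) = 6419 × 1.028556 ≈ 6602 billion.

$6,602 billion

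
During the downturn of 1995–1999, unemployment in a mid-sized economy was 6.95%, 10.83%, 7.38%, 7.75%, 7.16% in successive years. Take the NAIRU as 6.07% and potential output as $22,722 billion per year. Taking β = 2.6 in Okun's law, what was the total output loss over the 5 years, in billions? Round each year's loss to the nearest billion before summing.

$5,742 billion

Year 1995: gap = -2.6 × (6.95 - 6.07) = -2.288%, loss ≈ 22722 × 2.288/100 ≈ 520.
Year 1996: gap = -2.6 × (10.83 - 6.07) = -12.376%, loss ≈ 22722 × 12.376/100 ≈ 2812.
Year 1997: gap = -2.6 × (7.38 - 6.07) = -3.406%, loss ≈ 22722 × 3.406/100 ≈ 774.
Year 1998: gap = -2.6 × (7.75 - 6.07) = -4.368%, loss ≈ 22722 × 4.368/100 ≈ 992.
Year 1999: gap = -2.6 × (7.16 - 6.07) = -2.834%, loss ≈ 22722 × 2.834/100 ≈ 644.
Total lost output = 520 + 2812 + 774 + 992 + 644 = 5742 billion.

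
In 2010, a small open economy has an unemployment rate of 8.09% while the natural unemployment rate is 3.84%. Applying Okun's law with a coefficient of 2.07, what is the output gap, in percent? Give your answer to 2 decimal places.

-8.80%

The unemployment gap is 8.09 - 3.84 = 4.25 percentage points.
Okun's law gives an output gap of -2.07 × 4.25 = -8.7975%, i.e. 8.80% below potential.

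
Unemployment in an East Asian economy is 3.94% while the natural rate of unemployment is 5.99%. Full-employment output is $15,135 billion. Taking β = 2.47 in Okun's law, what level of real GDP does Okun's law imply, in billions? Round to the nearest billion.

$15,901 billion

Unemployment gap = 3.94 - 5.99 = -2.05 points, so the output gap is -2.47 × (-2.05) = 5.0635%.
Actual GDP = 15135 × (1 + 5.0635/100) = 15135 × 1.050635 ≈ 15901 billion.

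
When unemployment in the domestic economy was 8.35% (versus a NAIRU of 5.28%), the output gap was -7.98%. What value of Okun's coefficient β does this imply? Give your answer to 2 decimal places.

Okun's law: output gap = -β × (u - u*).
-7.98 = -β × (8.35 - 5.28) = -β × 3.07, so β = 7.98/3.07 = 2.60.

β ≈ 2.60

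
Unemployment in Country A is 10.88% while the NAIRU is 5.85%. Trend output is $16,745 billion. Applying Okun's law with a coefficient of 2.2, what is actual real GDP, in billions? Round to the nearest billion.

$14,892 billion

Unemployment gap = 10.88 - 5.85 = 5.03 points, so the output gap is -2.2 × 5.03 = -11.066%.
Actual GDP = 16745 × (1 - 11.066/100) = 16745 × 0.88934 ≈ 14892 billion.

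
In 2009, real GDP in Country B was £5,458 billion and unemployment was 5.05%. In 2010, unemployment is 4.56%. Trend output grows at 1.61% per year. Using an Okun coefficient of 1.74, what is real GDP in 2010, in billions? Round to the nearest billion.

£5,592 billion

Δu = 4.56 - 5.05 = -0.49 points.
Okun's law (growth form): g_Y = g_Y* - β × Δu = 1.61 - 1.74 × (-0.49) = 1.61 + 0.8526 = 2.4626%.
Real GDP in the next year = 5458 × (1 + 2.4626/100) = 5458 × 1.024626 ≈ 5592 billion.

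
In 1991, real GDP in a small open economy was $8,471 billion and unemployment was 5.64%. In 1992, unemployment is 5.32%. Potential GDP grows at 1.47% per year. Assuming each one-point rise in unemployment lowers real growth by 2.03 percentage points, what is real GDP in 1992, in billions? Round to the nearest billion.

Δu = 5.32 - 5.64 = -0.32 points.
Okun's law (growth form): g_Y = g_Y* - β × Δu = 1.47 - 2.03 × (-0.32) = 1.47 + 0.6496 = 2.1196%.
Real GDP in the next year = 8471 × (1 + 2.1196/100) = 8471 × 1.021196 ≈ 8651 billion.

$8,651 billion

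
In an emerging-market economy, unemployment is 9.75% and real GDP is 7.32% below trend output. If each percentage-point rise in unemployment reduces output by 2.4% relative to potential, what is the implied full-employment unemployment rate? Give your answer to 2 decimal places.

6.70%

From Okun's law, u - u* = -(output gap)/β = -(-7.32)/2.4 = 3.05 points.
So u* = 9.75 - 3.05 = 6.70%.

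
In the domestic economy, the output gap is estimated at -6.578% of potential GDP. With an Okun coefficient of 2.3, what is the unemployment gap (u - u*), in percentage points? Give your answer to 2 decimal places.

2.86 percentage points

Okun's law: output gap = -β × (u - u*), so u - u* = -(output gap)/β.
u - u* = -(-6.578)/2.3 = 2.86 percentage points.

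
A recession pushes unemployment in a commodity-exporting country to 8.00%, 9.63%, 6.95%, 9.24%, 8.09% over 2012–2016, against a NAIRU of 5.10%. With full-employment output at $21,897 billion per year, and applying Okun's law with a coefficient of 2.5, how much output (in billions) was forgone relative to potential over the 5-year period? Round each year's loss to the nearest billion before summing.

Year 2012: gap = -2.5 × (8 - 5.1) = -7.25%, loss ≈ 21897 × 7.25/100 ≈ 1588.
Year 2013: gap = -2.5 × (9.63 - 5.1) = -11.325%, loss ≈ 21897 × 11.325/100 ≈ 2480.
Year 2014: gap = -2.5 × (6.95 - 5.1) = -4.625%, loss ≈ 21897 × 4.625/100 ≈ 1013.
Year 2015: gap = -2.5 × (9.24 - 5.1) = -10.35%, loss ≈ 21897 × 10.35/100 ≈ 2266.
Year 2016: gap = -2.5 × (8.09 - 5.1) = -7.475%, loss ≈ 21897 × 7.475/100 ≈ 1637.
Total lost output = 1588 + 2480 + 1013 + 2266 + 1637 = 8984 billion.

$8,984 billion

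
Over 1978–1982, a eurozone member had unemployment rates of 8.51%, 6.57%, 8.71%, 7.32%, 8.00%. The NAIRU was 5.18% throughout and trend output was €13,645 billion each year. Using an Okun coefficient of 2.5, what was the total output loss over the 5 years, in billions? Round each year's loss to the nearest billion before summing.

Year 1978: gap = -2.5 × (8.51 - 5.18) = -8.325%, loss ≈ 13645 × 8.325/100 ≈ 1136.
Year 1979: gap = -2.5 × (6.57 - 5.18) = -3.475%, loss ≈ 13645 × 3.475/100 ≈ 474.
Year 1980: gap = -2.5 × (8.71 - 5.18) = -8.825%, loss ≈ 13645 × 8.825/100 ≈ 1204.
Year 1981: gap = -2.5 × (7.32 - 5.18) = -5.35%, loss ≈ 13645 × 5.35/100 ≈ 730.
Year 1982: gap = -2.5 × (8 - 5.18) = -7.05%, loss ≈ 13645 × 7.05/100 ≈ 962.
Total lost output = 1136 + 474 + 1204 + 730 + 962 = 4506 billion.

€4,506 billion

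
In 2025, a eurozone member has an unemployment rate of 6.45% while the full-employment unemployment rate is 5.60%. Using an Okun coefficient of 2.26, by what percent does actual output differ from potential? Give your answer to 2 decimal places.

The unemployment gap is 6.45 - 5.6 = 0.85 percentage points.
Okun's law gives an output gap of -2.26 × 0.85 = -1.921%, i.e. 1.92% below potential.

-1.92%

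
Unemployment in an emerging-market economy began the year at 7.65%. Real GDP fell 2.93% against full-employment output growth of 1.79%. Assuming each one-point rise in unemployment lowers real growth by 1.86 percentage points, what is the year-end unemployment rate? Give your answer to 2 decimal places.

10.19%

Growth-rate Okun's law: g_Y = g_Y* - β × Δu, so Δu = (g_Y* - g_Y)/β.
Δu = (1.79 + 2.93)/1.86 = 4.72/1.86 = 2.54 percentage points.
Year-end unemployment = 7.65 + 2.54 = 10.19%.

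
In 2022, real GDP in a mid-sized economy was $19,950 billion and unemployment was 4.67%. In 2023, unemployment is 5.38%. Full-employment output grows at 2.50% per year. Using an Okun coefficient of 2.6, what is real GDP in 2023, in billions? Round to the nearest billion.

$20,080 billion

Δu = 5.38 - 4.67 = 0.71 points.
Okun's law (growth form): g_Y = g_Y* - β × Δu = 2.50 - 2.6 × (0.71) = 2.5 - 1.846 = 0.654%.
Real GDP in the next year = 19950 × (1 + 0.654/100) = 19950 × 1.00654 ≈ 20080 billion.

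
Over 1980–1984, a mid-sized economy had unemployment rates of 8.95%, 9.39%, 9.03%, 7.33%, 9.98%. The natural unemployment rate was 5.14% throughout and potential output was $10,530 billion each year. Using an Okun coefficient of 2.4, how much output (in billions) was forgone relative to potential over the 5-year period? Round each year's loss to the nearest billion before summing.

Year 1980: gap = -2.4 × (8.95 - 5.14) = -9.144%, loss ≈ 10530 × 9.144/100 ≈ 963.
Year 1981: gap = -2.4 × (9.39 - 5.14) = -10.2%, loss ≈ 10530 × 10.2/100 ≈ 1074.
Year 1982: gap = -2.4 × (9.03 - 5.14) = -9.336%, loss ≈ 10530 × 9.336/100 ≈ 983.
Year 1983: gap = -2.4 × (7.33 - 5.14) = -5.256%, loss ≈ 10530 × 5.256/100 ≈ 553.
Year 1984: gap = -2.4 × (9.98 - 5.14) = -11.616%, loss ≈ 10530 × 11.616/100 ≈ 1223.
Total lost output = 963 + 1074 + 983 + 553 + 1223 = 4796 billion.

$4,796 billion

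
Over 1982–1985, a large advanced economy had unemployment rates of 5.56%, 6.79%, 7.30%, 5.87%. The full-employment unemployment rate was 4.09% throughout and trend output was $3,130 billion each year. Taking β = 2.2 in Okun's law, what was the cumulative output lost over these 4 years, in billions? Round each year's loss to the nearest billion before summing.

Year 1982: gap = -2.2 × (5.56 - 4.09) = -3.234%, loss ≈ 3130 × 3.234/100 ≈ 101.
Year 1983: gap = -2.2 × (6.79 - 4.09) = -5.94%, loss ≈ 3130 × 5.94/100 ≈ 186.
Year 1984: gap = -2.2 × (7.3 - 4.09) = -7.062%, loss ≈ 3130 × 7.062/100 ≈ 221.
Year 1985: gap = -2.2 × (5.87 - 4.09) = -3.916%, loss ≈ 3130 × 3.916/100 ≈ 123.
Total lost output = 101 + 186 + 221 + 123 = 631 billion.

$631 billion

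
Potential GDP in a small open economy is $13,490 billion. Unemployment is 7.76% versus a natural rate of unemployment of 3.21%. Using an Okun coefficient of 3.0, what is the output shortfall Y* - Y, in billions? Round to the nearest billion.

$1,841 billion

Output gap = -3.0 × (7.76 - 3.21) = -3 × 4.55 = -13.65%.
Actual GDP ≈ 13490 × 0.8635 ≈ 11649 billion, so the shortfall is 13490 - 11649 = 1841 billion.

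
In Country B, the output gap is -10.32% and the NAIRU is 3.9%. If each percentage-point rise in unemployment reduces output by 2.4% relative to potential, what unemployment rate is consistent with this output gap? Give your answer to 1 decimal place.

From Okun's law, u - u* = -(output gap)/β = -(-10.32)/2.4 = 4.3 points.
So u = 3.9 + 4.3 = 8.2%.

8.2%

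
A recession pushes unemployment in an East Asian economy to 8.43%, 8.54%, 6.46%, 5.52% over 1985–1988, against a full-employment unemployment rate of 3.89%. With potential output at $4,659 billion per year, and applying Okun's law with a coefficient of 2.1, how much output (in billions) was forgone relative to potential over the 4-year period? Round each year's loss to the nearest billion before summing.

$1,309 billion

Year 1985: gap = -2.1 × (8.43 - 3.89) = -9.534%, loss ≈ 4659 × 9.534/100 ≈ 444.
Year 1986: gap = -2.1 × (8.54 - 3.89) = -9.765%, loss ≈ 4659 × 9.765/100 ≈ 455.
Year 1987: gap = -2.1 × (6.46 - 3.89) = -5.397%, loss ≈ 4659 × 5.397/100 ≈ 251.
Year 1988: gap = -2.1 × (5.52 - 3.89) = -3.423%, loss ≈ 4659 × 3.423/100 ≈ 159.
Total lost output = 444 + 455 + 251 + 159 = 1309 billion.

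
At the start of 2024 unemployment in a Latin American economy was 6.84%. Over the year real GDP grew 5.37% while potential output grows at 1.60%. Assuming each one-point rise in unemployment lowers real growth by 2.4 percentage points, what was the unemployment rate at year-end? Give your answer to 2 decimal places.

Growth-rate Okun's law: g_Y = g_Y* - β × Δu, so Δu = (g_Y* - g_Y)/β.
Δu = (1.6 - 5.37)/2.4 = -3.77/2.4 = -1.57 percentage points.
Year-end unemployment = 6.84 - 1.57 = 5.27%.

5.27%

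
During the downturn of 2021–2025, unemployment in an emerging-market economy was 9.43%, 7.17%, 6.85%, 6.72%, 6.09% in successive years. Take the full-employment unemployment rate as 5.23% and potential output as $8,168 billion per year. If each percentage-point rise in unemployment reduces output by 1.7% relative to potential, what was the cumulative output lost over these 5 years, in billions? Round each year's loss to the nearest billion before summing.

Year 2021: gap = -1.7 × (9.43 - 5.23) = -7.14%, loss ≈ 8168 × 7.14/100 ≈ 583.
Year 2022: gap = -1.7 × (7.17 - 5.23) = -3.298%, loss ≈ 8168 × 3.298/100 ≈ 269.
Year 2023: gap = -1.7 × (6.85 - 5.23) = -2.754%, loss ≈ 8168 × 2.754/100 ≈ 225.
Year 2024: gap = -1.7 × (6.72 - 5.23) = -2.533%, loss ≈ 8168 × 2.533/100 ≈ 207.
Year 2025: gap = -1.7 × (6.09 - 5.23) = -1.462%, loss ≈ 8168 × 1.462/100 ≈ 119.
Total lost output = 583 + 269 + 225 + 207 + 119 = 1403 billion.

$1,403 billion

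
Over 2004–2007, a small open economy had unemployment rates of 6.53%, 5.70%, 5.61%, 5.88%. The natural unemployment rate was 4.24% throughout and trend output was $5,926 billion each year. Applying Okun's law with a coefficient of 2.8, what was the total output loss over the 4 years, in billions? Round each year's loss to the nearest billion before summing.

$1,121 billion

Year 2004: gap = -2.8 × (6.53 - 4.24) = -6.412%, loss ≈ 5926 × 6.412/100 ≈ 380.
Year 2005: gap = -2.8 × (5.7 - 4.24) = -4.088%, loss ≈ 5926 × 4.088/100 ≈ 242.
Year 2006: gap = -2.8 × (5.61 - 4.24) = -3.836%, loss ≈ 5926 × 3.836/100 ≈ 227.
Year 2007: gap = -2.8 × (5.88 - 4.24) = -4.592%, loss ≈ 5926 × 4.592/100 ≈ 272.
Total lost output = 380 + 242 + 227 + 272 = 1121 billion.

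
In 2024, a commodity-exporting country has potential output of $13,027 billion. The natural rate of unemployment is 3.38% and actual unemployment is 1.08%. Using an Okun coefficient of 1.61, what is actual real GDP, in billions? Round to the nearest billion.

$13,509 billion

Unemployment gap = 1.08 - 3.38 = -2.3 points, so the output gap is -1.61 × (-2.3) = 3.703%.
Actual GDP = 13027 × (1 + 3.703/100) = 13027 × 1.03703 ≈ 13509 billion.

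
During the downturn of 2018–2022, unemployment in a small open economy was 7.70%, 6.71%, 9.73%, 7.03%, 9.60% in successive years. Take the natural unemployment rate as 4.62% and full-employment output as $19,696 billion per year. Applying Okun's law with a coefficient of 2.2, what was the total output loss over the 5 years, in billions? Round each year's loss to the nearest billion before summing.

$7,657 billion

Year 2018: gap = -2.2 × (7.7 - 4.62) = -6.776%, loss ≈ 19696 × 6.776/100 ≈ 1335.
Year 2019: gap = -2.2 × (6.71 - 4.62) = -4.598%, loss ≈ 19696 × 4.598/100 ≈ 906.
Year 2020: gap = -2.2 × (9.73 - 4.62) = -11.242%, loss ≈ 19696 × 11.242/100 ≈ 2214.
Year 2021: gap = -2.2 × (7.03 - 4.62) = -5.302%, loss ≈ 19696 × 5.302/100 ≈ 1044.
Year 2022: gap = -2.2 × (9.6 - 4.62) = -10.956%, loss ≈ 19696 × 10.956/100 ≈ 2158.
Total lost output = 1335 + 906 + 2214 + 1044 + 2158 = 7657 billion.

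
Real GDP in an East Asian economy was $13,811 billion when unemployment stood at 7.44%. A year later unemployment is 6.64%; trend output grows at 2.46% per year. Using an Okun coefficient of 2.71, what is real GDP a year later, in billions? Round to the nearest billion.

$14,450 billion

Δu = 6.64 - 7.44 = -0.8 points.
Okun's law (growth form): g_Y = g_Y* - β × Δu = 2.46 - 2.71 × (-0.80) = 2.46 + 2.168 = 4.628%.
Real GDP in the next year = 13811 × (1 + 4.628/100) = 13811 × 1.04628 ≈ 14450 billion.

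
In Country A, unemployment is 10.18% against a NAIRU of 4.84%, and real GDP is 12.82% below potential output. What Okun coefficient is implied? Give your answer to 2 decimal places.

Okun's law: output gap = -β × (u - u*).
-12.82 = -β × (10.18 - 4.84) = -β × 5.34, so β = 12.82/5.34 = 2.40.

β ≈ 2.40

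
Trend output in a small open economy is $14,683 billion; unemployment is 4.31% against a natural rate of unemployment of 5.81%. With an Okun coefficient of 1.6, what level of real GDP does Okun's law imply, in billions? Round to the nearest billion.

Unemployment gap = 4.31 - 5.81 = -1.5 points, so the output gap is -1.6 × (-1.5) = 2.4%.
Actual GDP = 14683 × (1 + 2.4/100) = 14683 × 1.024 ≈ 15035 billion.

$15,035 billion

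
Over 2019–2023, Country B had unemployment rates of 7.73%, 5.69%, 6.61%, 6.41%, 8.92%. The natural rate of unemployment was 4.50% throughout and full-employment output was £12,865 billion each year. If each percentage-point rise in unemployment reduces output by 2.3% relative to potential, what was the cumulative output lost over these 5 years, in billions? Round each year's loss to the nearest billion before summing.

Year 2019: gap = -2.3 × (7.73 - 4.5) = -7.429%, loss ≈ 12865 × 7.429/100 ≈ 956.
Year 2020: gap = -2.3 × (5.69 - 4.5) = -2.737%, loss ≈ 12865 × 2.737/100 ≈ 352.
Year 2021: gap = -2.3 × (6.61 - 4.5) = -4.853%, loss ≈ 12865 × 4.853/100 ≈ 624.
Year 2022: gap = -2.3 × (6.41 - 4.5) = -4.393%, loss ≈ 12865 × 4.393/100 ≈ 565.
Year 2023: gap = -2.3 × (8.92 - 4.5) = -10.166%, loss ≈ 12865 × 10.166/100 ≈ 1308.
Total lost output = 956 + 352 + 624 + 565 + 1308 = 3805 billion.

£3,805 billion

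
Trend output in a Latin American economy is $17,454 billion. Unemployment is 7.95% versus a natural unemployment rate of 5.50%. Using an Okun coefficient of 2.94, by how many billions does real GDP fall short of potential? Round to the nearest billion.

$1,257 billion

Output gap = -2.94 × (7.95 - 5.5) = -2.94 × 2.45 = -7.203%.
Actual GDP ≈ 17454 × 0.92797 ≈ 16197 billion, so the shortfall is 17454 - 16197 = 1257 billion.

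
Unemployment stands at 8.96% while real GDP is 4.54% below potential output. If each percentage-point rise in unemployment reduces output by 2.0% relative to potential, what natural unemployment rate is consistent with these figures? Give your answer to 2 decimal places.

6.69%

From Okun's law, u - u* = -(output gap)/β = -(-4.54)/2.0 = 2.27 points.
So u* = 8.96 - 2.27 = 6.69%.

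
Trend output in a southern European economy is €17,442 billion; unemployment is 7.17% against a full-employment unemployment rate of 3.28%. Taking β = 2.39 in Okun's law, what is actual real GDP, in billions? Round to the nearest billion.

Unemployment gap = 7.17 - 3.28 = 3.89 points, so the output gap is -2.39 × 3.89 = -9.2971%.
Actual GDP = 17442 × (1 - 9.2971/100) = 17442 × 0.907029 ≈ 15820 billion.

€15,820 billion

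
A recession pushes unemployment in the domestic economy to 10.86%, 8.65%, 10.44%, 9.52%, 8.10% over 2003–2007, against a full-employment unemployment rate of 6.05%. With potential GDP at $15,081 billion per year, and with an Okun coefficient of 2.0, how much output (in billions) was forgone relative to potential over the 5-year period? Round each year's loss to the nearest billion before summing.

Year 2003: gap = -2.0 × (10.86 - 6.05) = -9.62%, loss ≈ 15081 × 9.62/100 ≈ 1451.
Year 2004: gap = -2.0 × (8.65 - 6.05) = -5.2%, loss ≈ 15081 × 5.2/100 ≈ 784.
Year 2005: gap = -2.0 × (10.44 - 6.05) = -8.78%, loss ≈ 15081 × 8.78/100 ≈ 1324.
Year 2006: gap = -2.0 × (9.52 - 6.05) = -6.94%, loss ≈ 15081 × 6.94/100 ≈ 1047.
Year 2007: gap = -2.0 × (8.1 - 6.05) = -4.1%, loss ≈ 15081 × 4.1/100 ≈ 618.
Total lost output = 1451 + 784 + 1324 + 1047 + 618 = 5224 billion.

$5,224 billion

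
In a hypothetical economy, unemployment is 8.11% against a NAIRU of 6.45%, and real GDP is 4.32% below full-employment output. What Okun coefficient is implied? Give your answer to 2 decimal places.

Okun's law: output gap = -β × (u - u*).
-4.32 = -β × (8.11 - 6.45) = -β × 1.66, so β = 4.32/1.66 = 2.60.

β ≈ 2.60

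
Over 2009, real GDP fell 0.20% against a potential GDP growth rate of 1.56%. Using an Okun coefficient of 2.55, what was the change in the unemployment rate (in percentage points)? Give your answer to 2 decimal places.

0.69 percentage points

Growth-rate Okun's law: g_Y = g_Y* - β × Δu, so Δu = (g_Y* - g_Y)/β.
Δu = (1.56 + 0.2)/2.55 = 1.76/2.55 = 0.69 percentage points.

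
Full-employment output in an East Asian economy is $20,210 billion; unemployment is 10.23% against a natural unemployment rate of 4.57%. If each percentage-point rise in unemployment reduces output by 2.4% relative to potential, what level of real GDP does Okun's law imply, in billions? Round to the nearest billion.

Unemployment gap = 10.23 - 4.57 = 5.66 points, so the output gap is -2.4 × 5.66 = -13.584%.
Actual GDP = 20210 × (1 - 13.584/100) = 20210 × 0.86416 ≈ 17465 billion.

$17,465 billion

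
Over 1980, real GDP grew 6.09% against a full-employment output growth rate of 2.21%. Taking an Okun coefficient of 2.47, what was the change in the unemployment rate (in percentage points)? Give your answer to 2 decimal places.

-1.57 percentage points

Growth-rate Okun's law: g_Y = g_Y* - β × Δu, so Δu = (g_Y* - g_Y)/β.
Δu = (2.21 - 6.09)/2.47 = -3.88/2.47 = -1.57 percentage points.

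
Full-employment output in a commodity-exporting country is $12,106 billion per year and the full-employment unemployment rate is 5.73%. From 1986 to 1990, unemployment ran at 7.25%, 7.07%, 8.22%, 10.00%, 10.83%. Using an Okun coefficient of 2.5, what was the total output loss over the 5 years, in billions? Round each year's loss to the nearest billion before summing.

Year 1986: gap = -2.5 × (7.25 - 5.73) = -3.8%, loss ≈ 12106 × 3.8/100 ≈ 460.
Year 1987: gap = -2.5 × (7.07 - 5.73) = -3.35%, loss ≈ 12106 × 3.35/100 ≈ 406.
Year 1988: gap = -2.5 × (8.22 - 5.73) = -6.225%, loss ≈ 12106 × 6.225/100 ≈ 754.
Year 1989: gap = -2.5 × (10 - 5.73) = -10.675%, loss ≈ 12106 × 10.675/100 ≈ 1292.
Year 1990: gap = -2.5 × (10.83 - 5.73) = -12.75%, loss ≈ 12106 × 12.75/100 ≈ 1544.
Total lost output = 460 + 406 + 754 + 1292 + 1544 = 4456 billion.

$4,456 billion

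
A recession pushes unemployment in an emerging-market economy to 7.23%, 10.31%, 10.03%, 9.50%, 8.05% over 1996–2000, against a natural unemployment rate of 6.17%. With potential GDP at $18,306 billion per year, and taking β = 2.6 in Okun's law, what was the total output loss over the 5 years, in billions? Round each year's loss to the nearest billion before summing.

Year 1996: gap = -2.6 × (7.23 - 6.17) = -2.756%, loss ≈ 18306 × 2.756/100 ≈ 505.
Year 1997: gap = -2.6 × (10.31 - 6.17) = -10.764%, loss ≈ 18306 × 10.764/100 ≈ 1970.
Year 1998: gap = -2.6 × (10.03 - 6.17) = -10.036%, loss ≈ 18306 × 10.036/100 ≈ 1837.
Year 1999: gap = -2.6 × (9.5 - 6.17) = -8.658%, loss ≈ 18306 × 8.658/100 ≈ 1585.
Year 2000: gap = -2.6 × (8.05 - 6.17) = -4.888%, loss ≈ 18306 × 4.888/100 ≈ 895.
Total lost output = 505 + 1970 + 1837 + 1585 + 895 = 6792 billion.

$6,792 billion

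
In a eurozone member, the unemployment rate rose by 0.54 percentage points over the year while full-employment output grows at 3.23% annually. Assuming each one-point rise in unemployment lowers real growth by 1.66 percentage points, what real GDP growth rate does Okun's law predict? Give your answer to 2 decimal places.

2.33%

Growth-rate Okun's law: g_Y = g_Y* - β × Δu.
g_Y = 3.23 - 1.66 × (0.54) = 3.23 - 0.8964 = 2.3336%, i.e. 2.33% to 2 d.p.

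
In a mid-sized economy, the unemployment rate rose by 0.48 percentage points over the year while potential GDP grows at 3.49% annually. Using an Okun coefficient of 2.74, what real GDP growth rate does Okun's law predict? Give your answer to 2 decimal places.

2.17%

Growth-rate Okun's law: g_Y = g_Y* - β × Δu.
g_Y = 3.49 - 2.74 × (0.48) = 3.49 - 1.3152 = 2.1748%, i.e. 2.17% to 2 d.p.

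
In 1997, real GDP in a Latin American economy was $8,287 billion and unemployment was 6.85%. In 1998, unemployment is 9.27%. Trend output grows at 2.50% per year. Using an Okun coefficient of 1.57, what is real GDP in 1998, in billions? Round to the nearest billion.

$8,179 billion

Δu = 9.27 - 6.85 = 2.42 points.
Okun's law (growth form): g_Y = g_Y* - β × Δu = 2.50 - 1.57 × (2.42) = 2.5 - 3.7994 = -1.2994%.
Real GDP in the next year = 8287 × (1 - 1.2994/100) = 8287 × 0.987006 ≈ 8179 billion.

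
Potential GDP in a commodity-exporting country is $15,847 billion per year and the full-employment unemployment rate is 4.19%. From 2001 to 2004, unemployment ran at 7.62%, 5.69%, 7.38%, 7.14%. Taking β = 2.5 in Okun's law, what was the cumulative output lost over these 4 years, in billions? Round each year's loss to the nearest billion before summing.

$4,386 billion

Year 2001: gap = -2.5 × (7.62 - 4.19) = -8.575%, loss ≈ 15847 × 8.575/100 ≈ 1359.
Year 2002: gap = -2.5 × (5.69 - 4.19) = -3.75%, loss ≈ 15847 × 3.75/100 ≈ 594.
Year 2003: gap = -2.5 × (7.38 - 4.19) = -7.975%, loss ≈ 15847 × 7.975/100 ≈ 1264.
Year 2004: gap = -2.5 × (7.14 - 4.19) = -7.375%, loss ≈ 15847 × 7.375/100 ≈ 1169.
Total lost output = 1359 + 594 + 1264 + 1169 = 4386 billion.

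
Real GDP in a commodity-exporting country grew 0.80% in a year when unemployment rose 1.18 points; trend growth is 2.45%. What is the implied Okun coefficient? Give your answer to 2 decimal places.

Growth form: g_Y = g_Y* - β × Δu, so β = (g_Y* - g_Y)/Δu.
β = (2.45 - 0.8)/1.18 = 1.65/1.18 = 1.40.

β ≈ 1.40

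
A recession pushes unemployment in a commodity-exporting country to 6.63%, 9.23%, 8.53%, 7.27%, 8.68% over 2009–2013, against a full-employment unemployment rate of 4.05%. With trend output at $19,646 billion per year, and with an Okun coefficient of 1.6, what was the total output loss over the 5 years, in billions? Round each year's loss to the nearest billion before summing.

$6,314 billion

Year 2009: gap = -1.6 × (6.63 - 4.05) = -4.128%, loss ≈ 19646 × 4.128/100 ≈ 811.
Year 2010: gap = -1.6 × (9.23 - 4.05) = -8.288%, loss ≈ 19646 × 8.288/100 ≈ 1628.
Year 2011: gap = -1.6 × (8.53 - 4.05) = -7.168%, loss ≈ 19646 × 7.168/100 ≈ 1408.
Year 2012: gap = -1.6 × (7.27 - 4.05) = -5.152%, loss ≈ 19646 × 5.152/100 ≈ 1012.
Year 2013: gap = -1.6 × (8.68 - 4.05) = -7.408%, loss ≈ 19646 × 7.408/100 ≈ 1455.
Total lost output = 811 + 1628 + 1408 + 1012 + 1455 = 6314 billion.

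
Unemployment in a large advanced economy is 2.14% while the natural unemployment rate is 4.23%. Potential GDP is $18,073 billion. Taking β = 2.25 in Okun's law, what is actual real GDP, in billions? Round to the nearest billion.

$18,923 billion

Unemployment gap = 2.14 - 4.23 = -2.09 points, so the output gap is -2.25 × (-2.09) = 4.7025%.
Actual GDP = 18073 × (1 + 4.7025/100) = 18073 × 1.047025 ≈ 18923 billion.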